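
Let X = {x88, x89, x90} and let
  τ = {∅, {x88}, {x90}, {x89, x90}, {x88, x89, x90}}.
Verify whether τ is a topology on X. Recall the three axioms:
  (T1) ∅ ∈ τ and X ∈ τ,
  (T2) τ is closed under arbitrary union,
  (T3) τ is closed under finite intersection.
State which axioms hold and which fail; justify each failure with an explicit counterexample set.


τ is NOT a topology on X.

Axiom (T1): ∅ ∈ τ? Yes; X ∈ τ? Yes.
Axiom (T2/T3): check pairwise unions and intersections of members of τ.
Counterexample for (T2): {x88} ∪ {x90} = {x88, x90} ∉ τ. Therefore τ is NOT a topology.


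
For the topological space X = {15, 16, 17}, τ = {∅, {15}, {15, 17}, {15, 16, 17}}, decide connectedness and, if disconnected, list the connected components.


(X, τ) is connected.

Find clopen sets (U ∈ τ with X ∖ U ∈ τ):
  U = ∅, X ∖ U = {15, 16, 17} — both open, so U is clopen.
  U = {15, 16, 17}, X ∖ U = ∅ — both open, so U is clopen.
Only trivial clopens (∅ and X) exist, so (X, τ) is connected.
Compute connected components by grouping points that agree on all clopens:
  component: {15, 16, 17}


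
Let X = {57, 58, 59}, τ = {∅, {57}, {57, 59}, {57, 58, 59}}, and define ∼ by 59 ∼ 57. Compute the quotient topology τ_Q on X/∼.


X/∼ = {[57=59], [58]}; |τ_Q| = 3.

Equivalence classes: [57=59], [58].
Quotient map π: X → X/∼ sends 57 ↦ [57=59], 58 ↦ [58], 59 ↦ [57=59].
For each subset V ⊆ X/∼, compute π^{-1}(V) ⊆ X and check whether π^{-1}(V) ∈ τ. V is open in τ_Q iff π^{-1}(V) ∈ τ.
  V = {}: π^{-1}(V) = ∅ ∈ τ ✓.
  V = {[57=59]}: π^{-1}(V) = {57, 59} ∈ τ ✓.
  V = {[58]}: π^{-1}(V) = {58} ∉ τ ✗.
  V = {[57=59], [58]}: π^{-1}(V) = {57, 58, 59} ∈ τ ✓.
Open sets in the quotient: τ_Q = {{}, {[57=59]}, {[57=59], [58]}} (3 elements).


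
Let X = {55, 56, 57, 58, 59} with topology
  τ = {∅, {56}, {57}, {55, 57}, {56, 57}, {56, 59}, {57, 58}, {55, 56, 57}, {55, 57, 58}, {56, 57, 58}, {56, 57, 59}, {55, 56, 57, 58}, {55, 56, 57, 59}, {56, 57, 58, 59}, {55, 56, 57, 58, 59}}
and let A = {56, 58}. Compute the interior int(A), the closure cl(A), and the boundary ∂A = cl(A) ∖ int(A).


int(A) = {56}, cl(A) = {56, 58, 59}, ∂A = {58, 59}.

Closed sets in (X, τ) are complements of opens:
  closed(X, τ) = {∅, {55}, {58}, {59}, {55, 58}, {55, 59}, {56, 59}, {58, 59}, {55, 56, 59}, {55, 57, 58}, {55, 58, 59}, {56, 58, 59}, {55, 56, 58, 59}, {55, 57, 58, 59}, {55, 56, 57, 58, 59}}.
int(A) = ⋃ {U ∈ τ : U ⊆ A}. Opens contained in A: ∅, {56}.
Taking the union of these: int(A) = {56}.
cl(A) = ⋂ {C closed : A ⊆ C}. Closed sets containing A: {56, 58, 59}, {55, 56, 58, 59}, {55, 56, 57, 58, 59}.
Intersecting these: cl(A) = {56, 58, 59}.
∂A = cl(A) ∖ int(A) = {56, 58, 59} ∖ {56} = {58, 59}.


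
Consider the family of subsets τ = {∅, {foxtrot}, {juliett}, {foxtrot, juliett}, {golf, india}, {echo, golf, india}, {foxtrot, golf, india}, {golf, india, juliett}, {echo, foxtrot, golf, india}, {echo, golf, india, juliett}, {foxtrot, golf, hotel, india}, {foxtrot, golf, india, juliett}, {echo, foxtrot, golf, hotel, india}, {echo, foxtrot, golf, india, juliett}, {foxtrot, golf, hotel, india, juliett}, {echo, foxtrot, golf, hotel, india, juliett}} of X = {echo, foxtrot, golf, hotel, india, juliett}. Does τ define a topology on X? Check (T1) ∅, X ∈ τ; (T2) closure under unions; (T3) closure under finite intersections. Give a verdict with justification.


τ IS a topology on X.

Axiom (T1): ∅ ∈ τ? Yes; X ∈ τ? Yes.
Axiom (T2/T3): check pairwise unions and intersections of members of τ.
All pairwise intersections and unions checked — each lies in τ. Therefore τ satisfies (T1), (T2), (T3): it IS a topology on X.


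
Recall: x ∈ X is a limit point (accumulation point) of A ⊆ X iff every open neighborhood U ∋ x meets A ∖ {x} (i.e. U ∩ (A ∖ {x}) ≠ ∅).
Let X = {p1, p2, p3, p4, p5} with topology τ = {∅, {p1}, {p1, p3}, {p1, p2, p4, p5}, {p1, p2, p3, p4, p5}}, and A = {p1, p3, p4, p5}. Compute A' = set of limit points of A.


A' = {p2, p3, p4, p5}

For each x ∈ X, list the open sets U ∈ τ with x ∈ U, then check whether U ∩ (A ∖ {x}) ≠ ∅ for every such U.
  x = p1: open {p1} ∋ x has {p1} ∩ (A ∖ {p1}) = ∅, so x is NOT a limit point.
  x = p2: opens ∋ x are {p1, p2, p4, p5}, {p1, p2, p3, p4, p5}; each meets A ∖ {p2}, so x IS a limit point.
  x = p3: opens ∋ x are {p1, p3}, {p1, p2, p3, p4, p5}; each meets A ∖ {p3}, so x IS a limit point.
  x = p4: opens ∋ x are {p1, p2, p4, p5}, {p1, p2, p3, p4, p5}; each meets A ∖ {p4}, so x IS a limit point.
  x = p5: opens ∋ x are {p1, p2, p4, p5}, {p1, p2, p3, p4, p5}; each meets A ∖ {p5}, so x IS a limit point.
Collecting: A' = {p2, p3, p4, p5}.


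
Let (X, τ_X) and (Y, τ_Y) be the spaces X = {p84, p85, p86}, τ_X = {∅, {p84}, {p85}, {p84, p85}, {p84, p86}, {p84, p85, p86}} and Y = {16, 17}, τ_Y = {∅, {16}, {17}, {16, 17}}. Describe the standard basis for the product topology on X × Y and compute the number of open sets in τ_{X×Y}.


Basis B = {∅ × ∅, {p84} × {16}, {p84} × {17}, {p85} × {16}, {p85} × {17}, {p84} × {16, 17}, {p84, p85} × {16}, {p84, p86} × {16}, {p84, p85} × {17}, {p84, p86} × {17}, {p85} × {16, 17}, {p84, p85, p86} × {16}, {p84, p85, p86} × {17}, {p84, p85} × {16, 17}, {p84, p86} × {16, 17}, {p84, p85, p86} × {16, 17}}; |τ_{X×Y}| = 36.

Enumerate products U × V with U ∈ τ_X, V ∈ τ_Y (deduplicated):
  ∅ × ∅ = {} (∅)
  {p84} × {16} = {(p84,16)}
  {p84} × {17} = {(p84,17)}
  {p85} × {16} = {(p85,16)}
  {p85} × {17} = {(p85,17)}
  {p84} × {16, 17} = {(p84,16), (p84,17)}
  {p84, p85} × {16} = {(p84,16), (p85,16)}
  {p84, p86} × {16} = {(p84,16), (p86,16)}
  {p84, p85} × {17} = {(p84,17), (p85,17)}
  {p84, p86} × {17} = {(p84,17), (p86,17)}
  {p85} × {16, 17} = {(p85,16), (p85,17)}
  {p84, p85, p86} × {16} = {(p84,16), (p85,16), (p86,16)}
  {p84, p85, p86} × {17} = {(p84,17), (p85,17), (p86,17)}
  {p84, p85} × {16, 17} = {(p84,16), (p84,17), (p85,16), (p85,17)}
  {p84, p86} × {16, 17} = {(p84,16), (p84,17), (p86,16), (p86,17)}
  {p84, p85, p86} × {16, 17} = {(p84,16), (p84,17), (p85,16), (p85,17), (p86,16), (p86,17)}
These 16 distinct sets form the basis B.
Close under arbitrary unions to get τ_{X×Y}; counting gives |τ_{X×Y}| = 36.


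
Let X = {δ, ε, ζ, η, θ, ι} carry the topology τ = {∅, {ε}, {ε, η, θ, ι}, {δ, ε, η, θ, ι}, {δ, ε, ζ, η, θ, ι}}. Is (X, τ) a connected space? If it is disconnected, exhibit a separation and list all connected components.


(X, τ) is connected.

Find clopen sets (U ∈ τ with X ∖ U ∈ τ):
  U = ∅, X ∖ U = {δ, ε, ζ, η, θ, ι} — both open, so U is clopen.
  U = {δ, ε, ζ, η, θ, ι}, X ∖ U = ∅ — both open, so U is clopen.
Only trivial clopens (∅ and X) exist, so (X, τ) is connected.
Compute connected components by grouping points that agree on all clopens:
  component: {δ, ε, ζ, η, θ, ι}


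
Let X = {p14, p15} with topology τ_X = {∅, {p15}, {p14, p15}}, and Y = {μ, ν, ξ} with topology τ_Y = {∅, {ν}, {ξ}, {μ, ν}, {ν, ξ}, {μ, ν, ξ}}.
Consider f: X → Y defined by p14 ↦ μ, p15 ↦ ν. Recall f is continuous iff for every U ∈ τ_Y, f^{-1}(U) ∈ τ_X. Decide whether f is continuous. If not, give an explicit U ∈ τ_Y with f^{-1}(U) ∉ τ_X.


f IS continuous.

Compute f^{-1}(U) for each U ∈ τ_Y:
  U = ∅: f^{-1}(U) = ∅ ∈ τ_X ✓.
  U = {ν}: f^{-1}(U) = {p15} ∈ τ_X ✓.
  U = {ξ}: f^{-1}(U) = ∅ ∈ τ_X ✓.
  U = {μ, ν}: f^{-1}(U) = {p14, p15} ∈ τ_X ✓.
  U = {ν, ξ}: f^{-1}(U) = {p15} ∈ τ_X ✓.
  U = {μ, ν, ξ}: f^{-1}(U) = {p14, p15} ∈ τ_X ✓.
Every preimage lies in τ_X, so f IS continuous.


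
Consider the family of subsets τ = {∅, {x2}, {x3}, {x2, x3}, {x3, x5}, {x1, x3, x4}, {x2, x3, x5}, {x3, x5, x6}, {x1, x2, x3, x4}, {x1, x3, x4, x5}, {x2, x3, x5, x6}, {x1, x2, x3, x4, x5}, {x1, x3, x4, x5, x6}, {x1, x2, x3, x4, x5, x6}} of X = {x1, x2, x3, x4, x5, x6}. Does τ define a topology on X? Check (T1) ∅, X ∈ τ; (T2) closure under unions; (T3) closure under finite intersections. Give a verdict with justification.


τ IS a topology on X.

Axiom (T1): ∅ ∈ τ? Yes; X ∈ τ? Yes.
Axiom (T2/T3): check pairwise unions and intersections of members of τ.
All pairwise intersections and unions checked — each lies in τ. Therefore τ satisfies (T1), (T2), (T3): it IS a topology on X.


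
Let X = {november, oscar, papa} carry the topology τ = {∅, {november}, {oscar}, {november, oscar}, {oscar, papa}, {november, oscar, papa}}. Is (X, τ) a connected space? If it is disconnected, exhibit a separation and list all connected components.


(X, τ) is disconnected; components = [{november}, {oscar, papa}].

Find clopen sets (U ∈ τ with X ∖ U ∈ τ):
  U = ∅, X ∖ U = {november, oscar, papa} — both open, so U is clopen.
  U = {november}, X ∖ U = {oscar, papa} — both open, so U is clopen.
  U = {oscar, papa}, X ∖ U = {november} — both open, so U is clopen.
  U = {november, oscar, papa}, X ∖ U = ∅ — both open, so U is clopen.
Nontrivial clopen(s) exist: e.g. {oscar, papa}. So (X, τ) is disconnected.
Compute connected components by grouping points that agree on all clopens:
  component: {november}
  component: {oscar, papa}


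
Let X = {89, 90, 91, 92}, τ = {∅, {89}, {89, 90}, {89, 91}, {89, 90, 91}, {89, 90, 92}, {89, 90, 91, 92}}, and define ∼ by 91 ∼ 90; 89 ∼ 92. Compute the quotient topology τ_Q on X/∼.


X/∼ = {[89=92], [90=91]}; |τ_Q| = 2.

Equivalence classes: [89=92], [90=91].
Quotient map π: X → X/∼ sends 89 ↦ [89=92], 90 ↦ [90=91], 91 ↦ [90=91], 92 ↦ [89=92].
For each subset V ⊆ X/∼, compute π^{-1}(V) ⊆ X and check whether π^{-1}(V) ∈ τ. V is open in τ_Q iff π^{-1}(V) ∈ τ.
  V = {}: π^{-1}(V) = ∅ ∈ τ ✓.
  V = {[89=92]}: π^{-1}(V) = {89, 92} ∉ τ ✗.
  V = {[90=91]}: π^{-1}(V) = {90, 91} ∉ τ ✗.
  V = {[89=92], [90=91]}: π^{-1}(V) = {89, 90, 91, 92} ∈ τ ✓.
Open sets in the quotient: τ_Q = {{}, {[89=92], [90=91]}} (2 elements).


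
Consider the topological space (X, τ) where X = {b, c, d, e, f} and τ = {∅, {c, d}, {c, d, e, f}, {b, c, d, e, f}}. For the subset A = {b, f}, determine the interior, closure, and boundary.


int(A) = ∅, cl(A) = {b, e, f}, ∂A = {b, e, f}.

Closed sets in (X, τ) are complements of opens:
  closed(X, τ) = {∅, {b}, {b, e, f}, {b, c, d, e, f}}.
int(A) = ⋃ {U ∈ τ : U ⊆ A}. Opens contained in A: ∅.
Taking the union of these: int(A) = ∅.
cl(A) = ⋂ {C closed : A ⊆ C}. Closed sets containing A: {b, e, f}, {b, c, d, e, f}.
Intersecting these: cl(A) = {b, e, f}.
∂A = cl(A) ∖ int(A) = {b, e, f} ∖ ∅ = {b, e, f}.


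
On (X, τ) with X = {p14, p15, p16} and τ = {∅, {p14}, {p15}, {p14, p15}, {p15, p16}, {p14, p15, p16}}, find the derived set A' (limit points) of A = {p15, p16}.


A' = {p16}

For each x ∈ X, list the open sets U ∈ τ with x ∈ U, then check whether U ∩ (A ∖ {x}) ≠ ∅ for every such U.
  x = p14: open {p14} ∋ x has {p14} ∩ (A ∖ {p14}) = ∅, so x is NOT a limit point.
  x = p15: open {p15} ∋ x has {p15} ∩ (A ∖ {p15}) = ∅, so x is NOT a limit point.
  x = p16: opens ∋ x are {p15, p16}, {p14, p15, p16}; each meets A ∖ {p16}, so x IS a limit point.
Collecting: A' = {p16}.


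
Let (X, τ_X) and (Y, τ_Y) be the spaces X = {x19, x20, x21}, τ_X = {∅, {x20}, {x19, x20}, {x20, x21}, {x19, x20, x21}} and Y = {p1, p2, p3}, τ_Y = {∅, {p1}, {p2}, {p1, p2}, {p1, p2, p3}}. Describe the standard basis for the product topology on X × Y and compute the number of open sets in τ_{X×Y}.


Basis B = {∅ × ∅, {x20} × {p1}, {x20} × {p2}, {x19, x20} × {p1}, {x19, x20} × {p2}, {x20} × {p1, p2}, {x20, x21} × {p1}, {x20, x21} × {p2}, {x19, x20, x21} × {p1}, {x19, x20, x21} × {p2}, {x20} × {p1, p2, p3}, {x19, x20} × {p1, p2}, {x20, x21} × {p1, p2}, {x19, x20} × {p1, p2, p3}, {x19, x20, x21} × {p1, p2}, {x20, x21} × {p1, p2, p3}, {x19, x20, x21} × {p1, p2, p3}}; |τ_{X×Y}| = 50.

Enumerate products U × V with U ∈ τ_X, V ∈ τ_Y (deduplicated):
  ∅ × ∅ = {} (∅)
  {x20} × {p1} = {(x20,p1)}
  {x20} × {p2} = {(x20,p2)}
  {x19, x20} × {p1} = {(x19,p1), (x20,p1)}
  {x19, x20} × {p2} = {(x19,p2), (x20,p2)}
  {x20} × {p1, p2} = {(x20,p1), (x20,p2)}
  {x20, x21} × {p1} = {(x20,p1), (x21,p1)}
  {x20, x21} × {p2} = {(x20,p2), (x21,p2)}
  {x19, x20, x21} × {p1} = {(x19,p1), (x20,p1), (x21,p1)}
  {x19, x20, x21} × {p2} = {(x19,p2), (x20,p2), (x21,p2)}
  {x20} × {p1, p2, p3} = {(x20,p1), (x20,p2), (x20,p3)}
  {x19, x20} × {p1, p2} = {(x19,p1), (x19,p2), (x20,p1), (x20,p2)}
  {x20, x21} × {p1, p2} = {(x20,p1), (x20,p2), (x21,p1), (x21,p2)}
  {x19, x20} × {p1, p2, p3} = {(x19,p1), (x19,p2), (x19,p3), (x20,p1), (x20,p2), (x20,p3)}
  {x19, x20, x21} × {p1, p2} = {(x19,p1), (x19,p2), (x20,p1), (x20,p2), (x21,p1), (x21,p2)}
  {x20, x21} × {p1, p2, p3} = {(x20,p1), (x20,p2), (x20,p3), (x21,p1), (x21,p2), (x21,p3)}
  {x19, x20, x21} × {p1, p2, p3} = {(x19,p1), (x19,p2), (x19,p3), (x20,p1), (x20,p2), (x20,p3), (x21,p1), (x21,p2), (x21,p3)}
These 17 distinct sets form the basis B.
Close under arbitrary unions to get τ_{X×Y}; counting gives |τ_{X×Y}| = 50.


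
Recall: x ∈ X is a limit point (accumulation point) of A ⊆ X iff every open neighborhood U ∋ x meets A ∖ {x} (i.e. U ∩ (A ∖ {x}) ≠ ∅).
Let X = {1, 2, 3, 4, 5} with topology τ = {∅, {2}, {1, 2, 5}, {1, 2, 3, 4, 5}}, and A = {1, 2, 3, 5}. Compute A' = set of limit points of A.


A' = {1, 3, 4, 5}

For each x ∈ X, list the open sets U ∈ τ with x ∈ U, then check whether U ∩ (A ∖ {x}) ≠ ∅ for every such U.
  x = 1: opens ∋ x are {1, 2, 5}, {1, 2, 3, 4, 5}; each meets A ∖ {1}, so x IS a limit point.
  x = 2: open {2} ∋ x has {2} ∩ (A ∖ {2}) = ∅, so x is NOT a limit point.
  x = 3: opens ∋ x are {1, 2, 3, 4, 5}; each meets A ∖ {3}, so x IS a limit point.
  x = 4: opens ∋ x are {1, 2, 3, 4, 5}; each meets A ∖ {4}, so x IS a limit point.
  x = 5: opens ∋ x are {1, 2, 5}, {1, 2, 3, 4, 5}; each meets A ∖ {5}, so x IS a limit point.
Collecting: A' = {1, 3, 4, 5}.


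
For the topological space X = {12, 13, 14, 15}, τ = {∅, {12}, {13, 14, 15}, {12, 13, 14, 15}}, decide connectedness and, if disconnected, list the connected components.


(X, τ) is disconnected; components = [{12}, {13, 14, 15}].

Find clopen sets (U ∈ τ with X ∖ U ∈ τ):
  U = ∅, X ∖ U = {12, 13, 14, 15} — both open, so U is clopen.
  U = {12}, X ∖ U = {13, 14, 15} — both open, so U is clopen.
  U = {13, 14, 15}, X ∖ U = {12} — both open, so U is clopen.
  U = {12, 13, 14, 15}, X ∖ U = ∅ — both open, so U is clopen.
Nontrivial clopen(s) exist: e.g. {12}. So (X, τ) is disconnected.
Compute connected components by grouping points that agree on all clopens:
  component: {12}
  component: {13, 14, 15}


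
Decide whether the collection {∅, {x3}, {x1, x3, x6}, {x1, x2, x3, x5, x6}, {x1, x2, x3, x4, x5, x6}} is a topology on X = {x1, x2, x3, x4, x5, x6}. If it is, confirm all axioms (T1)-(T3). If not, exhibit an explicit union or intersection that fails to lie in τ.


τ IS a topology on X.

Axiom (T1): ∅ ∈ τ? Yes; X ∈ τ? Yes.
Axiom (T2/T3): check pairwise unions and intersections of members of τ.
All pairwise intersections and unions checked — each lies in τ. Therefore τ satisfies (T1), (T2), (T3): it IS a topology on X.


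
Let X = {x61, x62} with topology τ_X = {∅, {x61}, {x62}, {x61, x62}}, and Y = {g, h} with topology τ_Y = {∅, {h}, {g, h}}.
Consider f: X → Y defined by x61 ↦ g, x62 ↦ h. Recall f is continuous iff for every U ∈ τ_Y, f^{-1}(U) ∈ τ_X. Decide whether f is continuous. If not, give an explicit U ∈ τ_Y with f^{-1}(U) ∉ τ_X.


f IS continuous.

Compute f^{-1}(U) for each U ∈ τ_Y:
  U = ∅: f^{-1}(U) = ∅ ∈ τ_X ✓.
  U = {h}: f^{-1}(U) = {x62} ∈ τ_X ✓.
  U = {g, h}: f^{-1}(U) = {x61, x62} ∈ τ_X ✓.
Every preimage lies in τ_X, so f IS continuous.


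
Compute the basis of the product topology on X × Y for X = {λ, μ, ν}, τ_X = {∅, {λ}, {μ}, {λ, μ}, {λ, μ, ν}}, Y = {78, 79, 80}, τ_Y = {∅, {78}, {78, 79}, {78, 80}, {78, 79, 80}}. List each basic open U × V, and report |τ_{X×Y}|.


Basis B = {∅ × ∅, {λ} × {78}, {μ} × {78}, {λ} × {78, 79}, {λ} × {78, 80}, {λ, μ} × {78}, {μ} × {78, 79}, {μ} × {78, 80}, {λ} × {78, 79, 80}, {λ, μ, ν} × {78}, {μ} × {78, 79, 80}, {λ, μ} × {78, 79}, {λ, μ} × {78, 80}, {λ, μ} × {78, 79, 80}, {λ, μ, ν} × {78, 79}, {λ, μ, ν} × {78, 80}, {λ, μ, ν} × {78, 79, 80}}; |τ_{X×Y}| = 50.

Enumerate products U × V with U ∈ τ_X, V ∈ τ_Y (deduplicated):
  ∅ × ∅ = {} (∅)
  {λ} × {78} = {(λ,78)}
  {μ} × {78} = {(μ,78)}
  {λ} × {78, 79} = {(λ,78), (λ,79)}
  {λ} × {78, 80} = {(λ,78), (λ,80)}
  {λ, μ} × {78} = {(λ,78), (μ,78)}
  {μ} × {78, 79} = {(μ,78), (μ,79)}
  {μ} × {78, 80} = {(μ,78), (μ,80)}
  {λ} × {78, 79, 80} = {(λ,78), (λ,79), (λ,80)}
  {λ, μ, ν} × {78} = {(λ,78), (μ,78), (ν,78)}
  {μ} × {78, 79, 80} = {(μ,78), (μ,79), (μ,80)}
  {λ, μ} × {78, 79} = {(λ,78), (λ,79), (μ,78), (μ,79)}
  {λ, μ} × {78, 80} = {(λ,78), (λ,80), (μ,78), (μ,80)}
  {λ, μ} × {78, 79, 80} = {(λ,78), (λ,79), (λ,80), (μ,78), (μ,79), (μ,80)}
  {λ, μ, ν} × {78, 79} = {(λ,78), (λ,79), (μ,78), (μ,79), (ν,78), (ν,79)}
  {λ, μ, ν} × {78, 80} = {(λ,78), (λ,80), (μ,78), (μ,80), (ν,78), (ν,80)}
  {λ, μ, ν} × {78, 79, 80} = {(λ,78), (λ,79), (λ,80), (μ,78), (μ,79), (μ,80), (ν,78), (ν,79), (ν,80)}
These 17 distinct sets form the basis B.
Close under arbitrary unions to get τ_{X×Y}; counting gives |τ_{X×Y}| = 50.


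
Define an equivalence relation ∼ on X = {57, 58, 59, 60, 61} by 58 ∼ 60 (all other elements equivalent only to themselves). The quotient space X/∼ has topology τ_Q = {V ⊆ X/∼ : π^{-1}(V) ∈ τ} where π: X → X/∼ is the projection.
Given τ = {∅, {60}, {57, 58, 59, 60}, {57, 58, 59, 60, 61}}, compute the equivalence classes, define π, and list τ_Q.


X/∼ = {[57], [58=60], [59], [61]}; |τ_Q| = 3.

Equivalence classes: [57], [58=60], [59], [61].
Quotient map π: X → X/∼ sends 57 ↦ [57], 58 ↦ [58=60], 59 ↦ [59], 60 ↦ [58=60], 61 ↦ [61].
For each subset V ⊆ X/∼, compute π^{-1}(V) ⊆ X and check whether π^{-1}(V) ∈ τ. V is open in τ_Q iff π^{-1}(V) ∈ τ.
  V = {}: π^{-1}(V) = ∅ ∈ τ ✓.
  V = {[57]}: π^{-1}(V) = {57} ∉ τ ✗.
  V = {[58=60]}: π^{-1}(V) = {58, 60} ∉ τ ✗.
  V = {[57], [58=60]}: π^{-1}(V) = {57, 58, 60} ∉ τ ✗.
  V = {[59]}: π^{-1}(V) = {59} ∉ τ ✗.
  V = {[57], [59]}: π^{-1}(V) = {57, 59} ∉ τ ✗.
  V = {[58=60], [59]}: π^{-1}(V) = {58, 59, 60} ∉ τ ✗.
  V = {[57], [58=60], [59]}: π^{-1}(V) = {57, 58, 59, 60} ∈ τ ✓.
  V = {[61]}: π^{-1}(V) = {61} ∉ τ ✗.
  V = {[57], [61]}: π^{-1}(V) = {57, 61} ∉ τ ✗.
  V = {[58=60], [61]}: π^{-1}(V) = {58, 60, 61} ∉ τ ✗.
  V = {[57], [58=60], [61]}: π^{-1}(V) = {57, 58, 60, 61} ∉ τ ✗.
  V = {[59], [61]}: π^{-1}(V) = {59, 61} ∉ τ ✗.
  V = {[57], [59], [61]}: π^{-1}(V) = {57, 59, 61} ∉ τ ✗.
  V = {[58=60], [59], [61]}: π^{-1}(V) = {58, 59, 60, 61} ∉ τ ✗.
  V = {[57], [58=60], [59], [61]}: π^{-1}(V) = {57, 58, 59, 60, 61} ∈ τ ✓.
Open sets in the quotient: τ_Q = {{}, {[57], [58=60], [59]}, {[57], [58=60], [59], [61]}} (3 elements).


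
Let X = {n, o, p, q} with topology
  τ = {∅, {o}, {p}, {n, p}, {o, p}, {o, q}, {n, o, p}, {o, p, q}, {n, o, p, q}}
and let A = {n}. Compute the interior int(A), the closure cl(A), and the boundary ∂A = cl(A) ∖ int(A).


int(A) = ∅, cl(A) = {n}, ∂A = {n}.

Closed sets in (X, τ) are complements of opens:
  closed(X, τ) = {∅, {n}, {q}, {n, p}, {n, q}, {o, q}, {n, o, q}, {n, p, q}, {n, o, p, q}}.
int(A) = ⋃ {U ∈ τ : U ⊆ A}. Opens contained in A: ∅.
Taking the union of these: int(A) = ∅.
cl(A) = ⋂ {C closed : A ⊆ C}. Closed sets containing A: {n}, {n, p}, {n, q}, {n, o, q}, {n, p, q}, {n, o, p, q}.
Intersecting these: cl(A) = {n}.
∂A = cl(A) ∖ int(A) = {n} ∖ ∅ = {n}.


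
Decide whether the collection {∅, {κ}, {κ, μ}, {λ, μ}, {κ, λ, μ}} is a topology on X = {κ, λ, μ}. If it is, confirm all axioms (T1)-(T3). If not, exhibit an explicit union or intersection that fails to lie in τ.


τ is NOT a topology on X.

Axiom (T1): ∅ ∈ τ? Yes; X ∈ τ? Yes.
Axiom (T2/T3): check pairwise unions and intersections of members of τ.
Counterexample for (T3): {κ, μ} ∩ {λ, μ} = {μ} ∉ τ. Therefore τ is NOT a topology.


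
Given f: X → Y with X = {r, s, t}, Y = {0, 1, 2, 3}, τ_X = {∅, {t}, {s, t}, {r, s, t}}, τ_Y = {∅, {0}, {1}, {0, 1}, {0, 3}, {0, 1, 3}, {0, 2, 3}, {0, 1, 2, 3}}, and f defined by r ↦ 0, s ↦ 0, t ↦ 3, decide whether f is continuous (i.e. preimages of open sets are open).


f is NOT continuous.

Compute f^{-1}(U) for each U ∈ τ_Y:
  U = ∅: f^{-1}(U) = ∅ ∈ τ_X ✓.
  U = {0}: f^{-1}(U) = {r, s} ∉ τ_X ✗.
  U = {1}: f^{-1}(U) = ∅ ∈ τ_X ✓.
  U = {0, 1}: f^{-1}(U) = {r, s} ∉ τ_X ✗.
  U = {0, 3}: f^{-1}(U) = {r, s, t} ∈ τ_X ✓.
  U = {0, 1, 3}: f^{-1}(U) = {r, s, t} ∈ τ_X ✓.
  U = {0, 2, 3}: f^{-1}(U) = {r, s, t} ∈ τ_X ✓.
  U = {0, 1, 2, 3}: f^{-1}(U) = {r, s, t} ∈ τ_X ✓.
Found U = {0} with f^{-1}(U) = {r, s} not in τ_X. Therefore f is NOT continuous.


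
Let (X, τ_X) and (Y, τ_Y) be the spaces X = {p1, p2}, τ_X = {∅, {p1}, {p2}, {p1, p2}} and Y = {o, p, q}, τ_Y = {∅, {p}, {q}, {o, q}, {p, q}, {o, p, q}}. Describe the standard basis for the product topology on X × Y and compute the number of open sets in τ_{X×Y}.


Basis B = {∅ × ∅, {p1} × {p}, {p1} × {q}, {p2} × {p}, {p2} × {q}, {p1} × {o, q}, {p1} × {p, q}, {p1, p2} × {p}, {p1, p2} × {q}, {p2} × {o, q}, {p2} × {p, q}, {p1} × {o, p, q}, {p2} × {o, p, q}, {p1, p2} × {o, q}, {p1, p2} × {p, q}, {p1, p2} × {o, p, q}}; |τ_{X×Y}| = 36.

Enumerate products U × V with U ∈ τ_X, V ∈ τ_Y (deduplicated):
  ∅ × ∅ = {} (∅)
  {p1} × {p} = {(p1,p)}
  {p1} × {q} = {(p1,q)}
  {p2} × {p} = {(p2,p)}
  {p2} × {q} = {(p2,q)}
  {p1} × {o, q} = {(p1,o), (p1,q)}
  {p1} × {p, q} = {(p1,p), (p1,q)}
  {p1, p2} × {p} = {(p1,p), (p2,p)}
  {p1, p2} × {q} = {(p1,q), (p2,q)}
  {p2} × {o, q} = {(p2,o), (p2,q)}
  {p2} × {p, q} = {(p2,p), (p2,q)}
  {p1} × {o, p, q} = {(p1,o), (p1,p), (p1,q)}
  {p2} × {o, p, q} = {(p2,o), (p2,p), (p2,q)}
  {p1, p2} × {o, q} = {(p1,o), (p1,q), (p2,o), (p2,q)}
  {p1, p2} × {p, q} = {(p1,p), (p1,q), (p2,p), (p2,q)}
  {p1, p2} × {o, p, q} = {(p1,o), (p1,p), (p1,q), (p2,o), (p2,p), (p2,q)}
These 16 distinct sets form the basis B.
Close under arbitrary unions to get τ_{X×Y}; counting gives |τ_{X×Y}| = 36.


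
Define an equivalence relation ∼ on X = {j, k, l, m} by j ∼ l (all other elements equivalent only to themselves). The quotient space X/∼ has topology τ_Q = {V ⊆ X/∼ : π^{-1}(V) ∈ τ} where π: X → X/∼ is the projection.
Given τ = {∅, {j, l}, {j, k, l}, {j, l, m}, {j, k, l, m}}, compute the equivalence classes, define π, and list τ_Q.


X/∼ = {[j=l], [k], [m]}; |τ_Q| = 5.

Equivalence classes: [j=l], [k], [m].
Quotient map π: X → X/∼ sends j ↦ [j=l], k ↦ [k], l ↦ [j=l], m ↦ [m].
For each subset V ⊆ X/∼, compute π^{-1}(V) ⊆ X and check whether π^{-1}(V) ∈ τ. V is open in τ_Q iff π^{-1}(V) ∈ τ.
  V = {}: π^{-1}(V) = ∅ ∈ τ ✓.
  V = {[j=l]}: π^{-1}(V) = {j, l} ∈ τ ✓.
  V = {[k]}: π^{-1}(V) = {k} ∉ τ ✗.
  V = {[j=l], [k]}: π^{-1}(V) = {j, k, l} ∈ τ ✓.
  V = {[m]}: π^{-1}(V) = {m} ∉ τ ✗.
  V = {[j=l], [m]}: π^{-1}(V) = {j, l, m} ∈ τ ✓.
  V = {[k], [m]}: π^{-1}(V) = {k, m} ∉ τ ✗.
  V = {[j=l], [k], [m]}: π^{-1}(V) = {j, k, l, m} ∈ τ ✓.
Open sets in the quotient: τ_Q = {{}, {[j=l]}, {[j=l], [k]}, {[j=l], [m]}, {[j=l], [k], [m]}} (5 elements).


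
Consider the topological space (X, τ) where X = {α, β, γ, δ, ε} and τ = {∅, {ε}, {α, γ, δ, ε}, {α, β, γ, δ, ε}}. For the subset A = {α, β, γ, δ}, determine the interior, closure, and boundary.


int(A) = ∅, cl(A) = {α, β, γ, δ}, ∂A = {α, β, γ, δ}.

Closed sets in (X, τ) are complements of opens:
  closed(X, τ) = {∅, {β}, {α, β, γ, δ}, {α, β, γ, δ, ε}}.
int(A) = ⋃ {U ∈ τ : U ⊆ A}. Opens contained in A: ∅.
Taking the union of these: int(A) = ∅.
cl(A) = ⋂ {C closed : A ⊆ C}. Closed sets containing A: {α, β, γ, δ}, {α, β, γ, δ, ε}.
Intersecting these: cl(A) = {α, β, γ, δ}.
∂A = cl(A) ∖ int(A) = {α, β, γ, δ} ∖ ∅ = {α, β, γ, δ}.


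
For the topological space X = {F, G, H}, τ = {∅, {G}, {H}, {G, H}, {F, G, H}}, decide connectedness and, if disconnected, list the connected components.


(X, τ) is connected.

Find clopen sets (U ∈ τ with X ∖ U ∈ τ):
  U = ∅, X ∖ U = {F, G, H} — both open, so U is clopen.
  U = {F, G, H}, X ∖ U = ∅ — both open, so U is clopen.
Only trivial clopens (∅ and X) exist, so (X, τ) is connected.
Compute connected components by grouping points that agree on all clopens:
  component: {F, G, H}


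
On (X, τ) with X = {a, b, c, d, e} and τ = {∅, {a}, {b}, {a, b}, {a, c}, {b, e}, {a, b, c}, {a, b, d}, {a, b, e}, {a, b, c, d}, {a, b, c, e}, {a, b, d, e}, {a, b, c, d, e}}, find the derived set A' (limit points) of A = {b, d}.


A' = {d, e}

For each x ∈ X, list the open sets U ∈ τ with x ∈ U, then check whether U ∩ (A ∖ {x}) ≠ ∅ for every such U.
  x = a: open {a} ∋ x has {a} ∩ (A ∖ {a}) = ∅, so x is NOT a limit point.
  x = b: open {b} ∋ x has {b} ∩ (A ∖ {b}) = ∅, so x is NOT a limit point.
  x = c: open {a, c} ∋ x has {a, c} ∩ (A ∖ {c}) = ∅, so x is NOT a limit point.
  x = d: opens ∋ x are {a, b, d}, {a, b, c, d}, {a, b, d, e}, {a, b, c, d, e}; each meets A ∖ {d}, so x IS a limit point.
  x = e: opens ∋ x are {b, e}, {a, b, e}, {a, b, c, e}, {a, b, d, e}, {a, b, c, d, e}; each meets A ∖ {e}, so x IS a limit point.
Collecting: A' = {d, e}.


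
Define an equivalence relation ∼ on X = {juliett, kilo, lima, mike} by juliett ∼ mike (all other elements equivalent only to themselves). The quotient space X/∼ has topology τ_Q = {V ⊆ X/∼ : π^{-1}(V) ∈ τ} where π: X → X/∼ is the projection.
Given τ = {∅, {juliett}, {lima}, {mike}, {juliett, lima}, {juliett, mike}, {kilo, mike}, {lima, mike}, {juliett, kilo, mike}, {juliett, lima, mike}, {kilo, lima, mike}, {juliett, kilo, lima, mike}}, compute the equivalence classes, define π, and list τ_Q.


X/∼ = {[juliett=mike], [kilo], [lima]}; |τ_Q| = 6.

Equivalence classes: [juliett=mike], [kilo], [lima].
Quotient map π: X → X/∼ sends juliett ↦ [juliett=mike], kilo ↦ [kilo], lima ↦ [lima], mike ↦ [juliett=mike].
For each subset V ⊆ X/∼, compute π^{-1}(V) ⊆ X and check whether π^{-1}(V) ∈ τ. V is open in τ_Q iff π^{-1}(V) ∈ τ.
  V = {}: π^{-1}(V) = ∅ ∈ τ ✓.
  V = {[juliett=mike]}: π^{-1}(V) = {juliett, mike} ∈ τ ✓.
  V = {[kilo]}: π^{-1}(V) = {kilo} ∉ τ ✗.
  V = {[juliett=mike], [kilo]}: π^{-1}(V) = {juliett, kilo, mike} ∈ τ ✓.
  V = {[lima]}: π^{-1}(V) = {lima} ∈ τ ✓.
  V = {[juliett=mike], [lima]}: π^{-1}(V) = {juliett, lima, mike} ∈ τ ✓.
  V = {[kilo], [lima]}: π^{-1}(V) = {kilo, lima} ∉ τ ✗.
  V = {[juliett=mike], [kilo], [lima]}: π^{-1}(V) = {juliett, kilo, lima, mike} ∈ τ ✓.
Open sets in the quotient: τ_Q = {{}, {[juliett=mike]}, {[juliett=mike], [kilo]}, {[lima]}, {[juliett=mike], [lima]}, {[juliett=mike], [kilo], [lima]}} (6 elements).


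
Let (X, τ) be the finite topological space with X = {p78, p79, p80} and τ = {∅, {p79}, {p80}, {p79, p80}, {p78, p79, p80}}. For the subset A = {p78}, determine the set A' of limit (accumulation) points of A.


A' = ∅

For each x ∈ X, list the open sets U ∈ τ with x ∈ U, then check whether U ∩ (A ∖ {x}) ≠ ∅ for every such U.
  x = p78: open {p78, p79, p80} ∋ x has {p78, p79, p80} ∩ (A ∖ {p78}) = ∅, so x is NOT a limit point.
  x = p79: open {p79} ∋ x has {p79} ∩ (A ∖ {p79}) = ∅, so x is NOT a limit point.
  x = p80: open {p80} ∋ x has {p80} ∩ (A ∖ {p80}) = ∅, so x is NOT a limit point.
Collecting: A' = ∅.


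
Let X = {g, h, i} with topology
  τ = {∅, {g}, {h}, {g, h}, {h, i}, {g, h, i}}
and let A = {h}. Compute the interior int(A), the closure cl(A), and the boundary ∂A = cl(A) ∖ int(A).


int(A) = {h}, cl(A) = {h, i}, ∂A = {i}.

Closed sets in (X, τ) are complements of opens:
  closed(X, τ) = {∅, {g}, {i}, {g, i}, {h, i}, {g, h, i}}.
int(A) = ⋃ {U ∈ τ : U ⊆ A}. Opens contained in A: ∅, {h}.
Taking the union of these: int(A) = {h}.
cl(A) = ⋂ {C closed : A ⊆ C}. Closed sets containing A: {h, i}, {g, h, i}.
Intersecting these: cl(A) = {h, i}.
∂A = cl(A) ∖ int(A) = {h, i} ∖ {h} = {i}.


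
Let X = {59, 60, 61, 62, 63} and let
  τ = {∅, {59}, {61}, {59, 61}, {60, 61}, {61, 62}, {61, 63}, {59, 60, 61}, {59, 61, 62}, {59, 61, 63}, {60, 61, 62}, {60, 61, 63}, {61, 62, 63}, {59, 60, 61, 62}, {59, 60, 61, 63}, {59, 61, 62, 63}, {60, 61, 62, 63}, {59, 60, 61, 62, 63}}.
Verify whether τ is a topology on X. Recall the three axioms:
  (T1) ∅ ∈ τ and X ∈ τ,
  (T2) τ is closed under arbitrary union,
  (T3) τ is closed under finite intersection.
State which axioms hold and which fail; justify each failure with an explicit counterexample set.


τ IS a topology on X.

Axiom (T1): ∅ ∈ τ? Yes; X ∈ τ? Yes.
Axiom (T2/T3): check pairwise unions and intersections of members of τ.
All pairwise intersections and unions checked — each lies in τ. Therefore τ satisfies (T1), (T2), (T3): it IS a topology on X.


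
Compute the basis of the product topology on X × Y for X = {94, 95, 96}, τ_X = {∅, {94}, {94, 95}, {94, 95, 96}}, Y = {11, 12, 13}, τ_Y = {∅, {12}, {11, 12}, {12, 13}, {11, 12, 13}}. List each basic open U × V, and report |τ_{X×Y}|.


Basis B = {∅ × ∅, {94} × {12}, {94} × {11, 12}, {94} × {12, 13}, {94, 95} × {12}, {94} × {11, 12, 13}, {94, 95, 96} × {12}, {94, 95} × {11, 12}, {94, 95} × {12, 13}, {94, 95} × {11, 12, 13}, {94, 95, 96} × {11, 12}, {94, 95, 96} × {12, 13}, {94, 95, 96} × {11, 12, 13}}; |τ_{X×Y}| = 30.

Enumerate products U × V with U ∈ τ_X, V ∈ τ_Y (deduplicated):
  ∅ × ∅ = {} (∅)
  {94} × {12} = {(94,12)}
  {94} × {11, 12} = {(94,11), (94,12)}
  {94} × {12, 13} = {(94,12), (94,13)}
  {94, 95} × {12} = {(94,12), (95,12)}
  {94} × {11, 12, 13} = {(94,11), (94,12), (94,13)}
  {94, 95, 96} × {12} = {(94,12), (95,12), (96,12)}
  {94, 95} × {11, 12} = {(94,11), (94,12), (95,11), (95,12)}
  {94, 95} × {12, 13} = {(94,12), (94,13), (95,12), (95,13)}
  {94, 95} × {11, 12, 13} = {(94,11), (94,12), (94,13), (95,11), (95,12), (95,13)}
  {94, 95, 96} × {11, 12} = {(94,11), (94,12), (95,11), (95,12), (96,11), (96,12)}
  {94, 95, 96} × {12, 13} = {(94,12), (94,13), (95,12), (95,13), (96,12), (96,13)}
  {94, 95, 96} × {11, 12, 13} = {(94,11), (94,12), (94,13), (95,11), (95,12), (95,13), (96,11), (96,12), (96,13)}
These 13 distinct sets form the basis B.
Close under arbitrary unions to get τ_{X×Y}; counting gives |τ_{X×Y}| = 30.


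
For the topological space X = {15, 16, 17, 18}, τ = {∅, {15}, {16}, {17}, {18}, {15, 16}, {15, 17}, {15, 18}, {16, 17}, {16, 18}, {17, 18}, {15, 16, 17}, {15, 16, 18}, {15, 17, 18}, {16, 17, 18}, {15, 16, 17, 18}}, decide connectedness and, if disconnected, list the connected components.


(X, τ) is disconnected; components = [{15}, {16}, {17}, {18}].

Find clopen sets (U ∈ τ with X ∖ U ∈ τ):
  U = ∅, X ∖ U = {15, 16, 17, 18} — both open, so U is clopen.
  U = {15}, X ∖ U = {16, 17, 18} — both open, so U is clopen.
  U = {16}, X ∖ U = {15, 17, 18} — both open, so U is clopen.
  U = {17}, X ∖ U = {15, 16, 18} — both open, so U is clopen.
  U = {18}, X ∖ U = {15, 16, 17} — both open, so U is clopen.
  U = {15, 16}, X ∖ U = {17, 18} — both open, so U is clopen.
  U = {15, 17}, X ∖ U = {16, 18} — both open, so U is clopen.
  U = {15, 18}, X ∖ U = {16, 17} — both open, so U is clopen.
  U = {16, 17}, X ∖ U = {15, 18} — both open, so U is clopen.
  U = {16, 18}, X ∖ U = {15, 17} — both open, so U is clopen.
  U = {17, 18}, X ∖ U = {15, 16} — both open, so U is clopen.
  U = {15, 16, 17}, X ∖ U = {18} — both open, so U is clopen.
  U = {15, 16, 18}, X ∖ U = {17} — both open, so U is clopen.
  U = {15, 17, 18}, X ∖ U = {16} — both open, so U is clopen.
  U = {16, 17, 18}, X ∖ U = {15} — both open, so U is clopen.
  U = {15, 16, 17, 18}, X ∖ U = ∅ — both open, so U is clopen.
Nontrivial clopen(s) exist: e.g. {17}. So (X, τ) is disconnected.
Compute connected components by grouping points that agree on all clopens:
  component: {15}
  component: {16}
  component: {17}
  component: {18}


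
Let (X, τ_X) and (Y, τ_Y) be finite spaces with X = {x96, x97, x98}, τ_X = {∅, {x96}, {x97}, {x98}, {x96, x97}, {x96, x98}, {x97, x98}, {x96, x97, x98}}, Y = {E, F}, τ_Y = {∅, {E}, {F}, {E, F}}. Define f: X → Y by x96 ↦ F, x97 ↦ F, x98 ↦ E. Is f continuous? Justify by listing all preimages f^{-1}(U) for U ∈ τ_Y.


f IS continuous.

Compute f^{-1}(U) for each U ∈ τ_Y:
  U = ∅: f^{-1}(U) = ∅ ∈ τ_X ✓.
  U = {E}: f^{-1}(U) = {x98} ∈ τ_X ✓.
  U = {F}: f^{-1}(U) = {x96, x97} ∈ τ_X ✓.
  U = {E, F}: f^{-1}(U) = {x96, x97, x98} ∈ τ_X ✓.
Every preimage lies in τ_X, so f IS continuous.


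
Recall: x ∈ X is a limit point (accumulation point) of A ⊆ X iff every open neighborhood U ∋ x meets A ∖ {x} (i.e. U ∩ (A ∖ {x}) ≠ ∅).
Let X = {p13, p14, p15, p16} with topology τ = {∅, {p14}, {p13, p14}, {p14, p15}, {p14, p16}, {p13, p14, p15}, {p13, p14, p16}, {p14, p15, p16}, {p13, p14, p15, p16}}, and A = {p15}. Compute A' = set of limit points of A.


A' = ∅

For each x ∈ X, list the open sets U ∈ τ with x ∈ U, then check whether U ∩ (A ∖ {x}) ≠ ∅ for every such U.
  x = p13: open {p13, p14} ∋ x has {p13, p14} ∩ (A ∖ {p13}) = ∅, so x is NOT a limit point.
  x = p14: open {p14} ∋ x has {p14} ∩ (A ∖ {p14}) = ∅, so x is NOT a limit point.
  x = p15: open {p14, p15} ∋ x has {p14, p15} ∩ (A ∖ {p15}) = ∅, so x is NOT a limit point.
  x = p16: open {p14, p16} ∋ x has {p14, p16} ∩ (A ∖ {p16}) = ∅, so x is NOT a limit point.
Collecting: A' = ∅.


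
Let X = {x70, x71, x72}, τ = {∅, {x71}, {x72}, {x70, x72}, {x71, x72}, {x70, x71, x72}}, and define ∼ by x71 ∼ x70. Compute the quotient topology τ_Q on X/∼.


X/∼ = {[x70=x71], [x72]}; |τ_Q| = 3.

Equivalence classes: [x70=x71], [x72].
Quotient map π: X → X/∼ sends x70 ↦ [x70=x71], x71 ↦ [x70=x71], x72 ↦ [x72].
For each subset V ⊆ X/∼, compute π^{-1}(V) ⊆ X and check whether π^{-1}(V) ∈ τ. V is open in τ_Q iff π^{-1}(V) ∈ τ.
  V = {}: π^{-1}(V) = ∅ ∈ τ ✓.
  V = {[x70=x71]}: π^{-1}(V) = {x70, x71} ∉ τ ✗.
  V = {[x72]}: π^{-1}(V) = {x72} ∈ τ ✓.
  V = {[x70=x71], [x72]}: π^{-1}(V) = {x70, x71, x72} ∈ τ ✓.
Open sets in the quotient: τ_Q = {{}, {[x72]}, {[x70=x71], [x72]}} (3 elements).


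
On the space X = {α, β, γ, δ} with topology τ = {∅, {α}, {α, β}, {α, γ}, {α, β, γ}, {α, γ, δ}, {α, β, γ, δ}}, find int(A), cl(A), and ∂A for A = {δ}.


int(A) = ∅, cl(A) = {δ}, ∂A = {δ}.

Closed sets in (X, τ) are complements of opens:
  closed(X, τ) = {∅, {β}, {δ}, {β, δ}, {γ, δ}, {β, γ, δ}, {α, β, γ, δ}}.
int(A) = ⋃ {U ∈ τ : U ⊆ A}. Opens contained in A: ∅.
Taking the union of these: int(A) = ∅.
cl(A) = ⋂ {C closed : A ⊆ C}. Closed sets containing A: {δ}, {β, δ}, {γ, δ}, {β, γ, δ}, {α, β, γ, δ}.
Intersecting these: cl(A) = {δ}.
∂A = cl(A) ∖ int(A) = {δ} ∖ ∅ = {δ}.


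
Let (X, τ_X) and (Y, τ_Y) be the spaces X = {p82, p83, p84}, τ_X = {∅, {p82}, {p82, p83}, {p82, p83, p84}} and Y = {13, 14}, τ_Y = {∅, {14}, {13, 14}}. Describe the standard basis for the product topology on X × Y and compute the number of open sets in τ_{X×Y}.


Basis B = {∅ × ∅, {p82} × {14}, {p82} × {13, 14}, {p82, p83} × {14}, {p82, p83, p84} × {14}, {p82, p83} × {13, 14}, {p82, p83, p84} × {13, 14}}; |τ_{X×Y}| = 10.

Enumerate products U × V with U ∈ τ_X, V ∈ τ_Y (deduplicated):
  ∅ × ∅ = {} (∅)
  {p82} × {14} = {(p82,14)}
  {p82} × {13, 14} = {(p82,13), (p82,14)}
  {p82, p83} × {14} = {(p82,14), (p83,14)}
  {p82, p83, p84} × {14} = {(p82,14), (p83,14), (p84,14)}
  {p82, p83} × {13, 14} = {(p82,13), (p82,14), (p83,13), (p83,14)}
  {p82, p83, p84} × {13, 14} = {(p82,13), (p82,14), (p83,13), (p83,14), (p84,13), (p84,14)}
These 7 distinct sets form the basis B.
Close under arbitrary unions to get τ_{X×Y}; counting gives |τ_{X×Y}| = 10.


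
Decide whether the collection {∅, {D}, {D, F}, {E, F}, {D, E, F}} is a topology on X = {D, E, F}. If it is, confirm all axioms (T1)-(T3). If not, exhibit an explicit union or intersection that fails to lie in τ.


τ is NOT a topology on X.

Axiom (T1): ∅ ∈ τ? Yes; X ∈ τ? Yes.
Axiom (T2/T3): check pairwise unions and intersections of members of τ.
Counterexample for (T3): {D, F} ∩ {E, F} = {F} ∉ τ. Therefore τ is NOT a topology.


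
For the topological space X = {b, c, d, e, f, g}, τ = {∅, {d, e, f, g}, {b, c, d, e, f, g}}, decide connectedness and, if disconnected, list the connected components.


(X, τ) is connected.

Find clopen sets (U ∈ τ with X ∖ U ∈ τ):
  U = ∅, X ∖ U = {b, c, d, e, f, g} — both open, so U is clopen.
  U = {b, c, d, e, f, g}, X ∖ U = ∅ — both open, so U is clopen.
Only trivial clopens (∅ and X) exist, so (X, τ) is connected.
Compute connected components by grouping points that agree on all clopens:
  component: {b, c, d, e, f, g}


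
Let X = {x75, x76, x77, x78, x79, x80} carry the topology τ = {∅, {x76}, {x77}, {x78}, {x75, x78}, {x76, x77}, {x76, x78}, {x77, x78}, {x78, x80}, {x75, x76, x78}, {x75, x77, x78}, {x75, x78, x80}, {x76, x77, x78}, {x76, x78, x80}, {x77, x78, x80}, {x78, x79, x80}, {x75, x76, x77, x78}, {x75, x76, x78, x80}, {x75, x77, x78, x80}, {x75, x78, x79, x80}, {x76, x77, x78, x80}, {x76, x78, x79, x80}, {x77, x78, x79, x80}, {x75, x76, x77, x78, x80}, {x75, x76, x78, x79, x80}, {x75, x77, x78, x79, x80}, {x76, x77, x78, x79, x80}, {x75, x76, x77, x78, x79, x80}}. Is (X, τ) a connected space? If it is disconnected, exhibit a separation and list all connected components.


(X, τ) is disconnected; components = [{x76}, {x77}, {x75, x78, x79, x80}].

Find clopen sets (U ∈ τ with X ∖ U ∈ τ):
  U = ∅, X ∖ U = {x75, x76, x77, x78, x79, x80} — both open, so U is clopen.
  U = {x76}, X ∖ U = {x75, x77, x78, x79, x80} — both open, so U is clopen.
  U = {x77}, X ∖ U = {x75, x76, x78, x79, x80} — both open, so U is clopen.
  U = {x76, x77}, X ∖ U = {x75, x78, x79, x80} — both open, so U is clopen.
  U = {x75, x78, x79, x80}, X ∖ U = {x76, x77} — both open, so U is clopen.
  U = {x75, x76, x78, x79, x80}, X ∖ U = {x77} — both open, so U is clopen.
  U = {x75, x77, x78, x79, x80}, X ∖ U = {x76} — both open, so U is clopen.
  U = {x75, x76, x77, x78, x79, x80}, X ∖ U = ∅ — both open, so U is clopen.
Nontrivial clopen(s) exist: e.g. {x75, x77, x78, x79, x80}. So (X, τ) is disconnected.
Compute connected components by grouping points that agree on all clopens:
  component: {x76}
  component: {x77}
  component: {x75, x78, x79, x80}


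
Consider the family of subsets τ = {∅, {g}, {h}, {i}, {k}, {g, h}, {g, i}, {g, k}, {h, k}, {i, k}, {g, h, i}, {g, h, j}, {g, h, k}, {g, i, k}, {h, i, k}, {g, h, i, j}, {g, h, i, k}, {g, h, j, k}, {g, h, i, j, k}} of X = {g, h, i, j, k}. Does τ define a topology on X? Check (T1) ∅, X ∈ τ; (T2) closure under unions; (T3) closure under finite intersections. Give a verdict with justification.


τ is NOT a topology on X.

Axiom (T1): ∅ ∈ τ? Yes; X ∈ τ? Yes.
Axiom (T2/T3): check pairwise unions and intersections of members of τ.
Counterexample for (T2): {h} ∪ {i} = {h, i} ∉ τ. Therefore τ is NOT a topology.
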